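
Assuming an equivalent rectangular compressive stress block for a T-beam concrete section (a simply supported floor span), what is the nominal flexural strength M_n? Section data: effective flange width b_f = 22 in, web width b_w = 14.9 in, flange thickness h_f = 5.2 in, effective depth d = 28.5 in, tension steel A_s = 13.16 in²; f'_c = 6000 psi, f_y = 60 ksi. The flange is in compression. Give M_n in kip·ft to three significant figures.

Tension: T = A_s f_y = 13.16 × 60 = 789.6 kips.
Try a within the flange: a = T/(0.85 f'_c b_f) = 789.6/(0.85 × 6 × 22) = 7.037 in.
a = 7.037 > h_f = 5.2 in: the block extends into the web. Split into flange-overhang and web parts.
C_f = 0.85 f'_c (b_f − b_w) h_f = 0.85 × 6 × (22 − 14.9) × 5.2 = 188.3 kips.
Remaining web compression depth: a_w = (T − C_f)/(0.85 f'_c b_w) = (789.6 − 188.3)/(0.85 × 6 × 14.9) = 7.913 in.
M_n = C_f(d − h_f/2) + (T − C_f)(d − a_w/2) = 188.3 × (28.5 − 2.6) + 601.3 × (28.5 − 3.9565) = 4877.0 + 14758.0 = 19635.0 kip·in.
M_n = 19635.0/12 = 1636.25 kip·ft.

M_n ≈ 1640 kip·ft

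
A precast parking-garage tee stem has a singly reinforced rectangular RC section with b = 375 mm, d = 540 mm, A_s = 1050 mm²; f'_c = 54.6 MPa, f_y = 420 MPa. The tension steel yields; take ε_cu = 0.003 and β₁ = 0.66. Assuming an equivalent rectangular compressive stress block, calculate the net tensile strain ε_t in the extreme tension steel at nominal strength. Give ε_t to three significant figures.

ε_t ≈ 0.0392

a = A_s f_y/(0.85 f'_c b) = 25.34 mm.
β₁ = 0.66, so c = a/β₁ = 25.34/0.66 = 38.39 mm.
From the linear strain diagram with ε_cu = 0.003: ε_t = 0.003 (d − c)/c = 0.003 × (540 − 38.39)/38.39 = 0.0392.
Since ε_t ≥ 0.005, the section is tension-controlled.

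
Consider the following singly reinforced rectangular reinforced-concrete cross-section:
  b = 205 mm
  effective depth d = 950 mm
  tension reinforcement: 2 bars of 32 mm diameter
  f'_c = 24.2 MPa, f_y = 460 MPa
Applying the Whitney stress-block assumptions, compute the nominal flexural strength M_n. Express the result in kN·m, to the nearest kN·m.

A_s = 2 × 804 = 1608 mm².
T = A_s f_y = 1608 × 460 = 739680 N = 739.68 kN.
From C = T: a = T/(0.85 f'_c b) = 739680/(0.85 × 24.2 × 205) = 175.41 mm.
M_n = T(d − a/2) = 739.68 kN × (950 − 87.705) mm = 637.82 kN·m.

M_n ≈ 638 kN·m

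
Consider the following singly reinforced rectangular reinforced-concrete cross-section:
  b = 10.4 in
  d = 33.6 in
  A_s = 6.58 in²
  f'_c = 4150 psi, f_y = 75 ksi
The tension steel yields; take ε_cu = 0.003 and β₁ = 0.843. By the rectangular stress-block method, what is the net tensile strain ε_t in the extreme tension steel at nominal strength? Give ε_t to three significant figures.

ε_t ≈ 0.00332

a = A_s f_y/(0.85 f'_c b) = 13.452 in.
β₁ = 0.843, so c = a/β₁ = 13.452/0.843 = 15.957 in.
From the linear strain diagram with ε_cu = 0.003: ε_t = 0.003 (d − c)/c = 0.003 × (33.6 − 15.957)/15.957 = 0.00332.
ε_t < 0.004 — the section is over-reinforced for flexure under ACI limits.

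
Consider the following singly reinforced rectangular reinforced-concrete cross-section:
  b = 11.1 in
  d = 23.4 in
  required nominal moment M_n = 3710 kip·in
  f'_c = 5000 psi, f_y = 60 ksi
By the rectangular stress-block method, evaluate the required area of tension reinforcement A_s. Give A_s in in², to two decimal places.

From M_n = 0.85 f'_c a b (d − a/2):
a = d − √(d² − 2M_n/(0.85 f'_c b)) = 23.4 − √(23.4² − 2 × 3710/(0.85 × 5 × 11.1)) = 3.645 in.
A_s = 0.85 f'_c a b / f_y = 0.85 × 5 × 3.645 × 11.1 / 60 = 2.866 in².

A_s ≈ 2.87 in²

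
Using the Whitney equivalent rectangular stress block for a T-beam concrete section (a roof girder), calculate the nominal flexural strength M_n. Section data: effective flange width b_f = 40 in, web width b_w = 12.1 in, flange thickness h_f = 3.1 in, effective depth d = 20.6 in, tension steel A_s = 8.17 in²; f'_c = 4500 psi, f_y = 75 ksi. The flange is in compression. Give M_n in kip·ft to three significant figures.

M_n ≈ 938 kip·ft

Tension: T = A_s f_y = 8.17 × 75 = 612.75 kips.
Try a within the flange: a = T/(0.85 f'_c b_f) = 612.75/(0.85 × 4.5 × 40) = 4.005 in.
a = 4.005 > h_f = 3.1 in: the block extends into the web. Split into flange-overhang and web parts.
C_f = 0.85 f'_c (b_f − b_w) h_f = 0.85 × 4.5 × (40 − 12.1) × 3.1 = 330.8 kips.
Remaining web compression depth: a_w = (T − C_f)/(0.85 f'_c b_w) = (612.75 − 330.8)/(0.85 × 4.5 × 12.1) = 6.092 in.
M_n = C_f(d − h_f/2) + (T − C_f)(d − a_w/2) = 330.8 × (20.6 − 1.55) + 281.95 × (20.6 − 3.046) = 6301.7 + 4949.4 = 11251.1 kip·in.
M_n = 11251.1/12 = 937.59 kip·ft.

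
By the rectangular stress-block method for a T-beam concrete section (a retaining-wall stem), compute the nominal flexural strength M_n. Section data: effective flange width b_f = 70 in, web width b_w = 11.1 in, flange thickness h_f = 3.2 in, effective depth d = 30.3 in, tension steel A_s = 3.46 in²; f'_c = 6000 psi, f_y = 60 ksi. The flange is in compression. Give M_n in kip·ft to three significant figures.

M_n ≈ 519 kip·ft

Tension: T = A_s f_y = 3.46 × 60 = 207.6 kips.
Try a within the flange: a = T/(0.85 f'_c b_f) = 207.6/(0.85 × 6 × 70) = 0.582 in.
Since a = 0.582 ≤ h_f = 3.2 in, the stress block lies entirely in the flange; analyse as a rectangular beam of width b_f.
M_n = T(d − a/2) = 207.6 × (30.3 − 0.291) = 6229.9 kip·in.
M_n = 6229.9/12 = 519.16 kip·ft.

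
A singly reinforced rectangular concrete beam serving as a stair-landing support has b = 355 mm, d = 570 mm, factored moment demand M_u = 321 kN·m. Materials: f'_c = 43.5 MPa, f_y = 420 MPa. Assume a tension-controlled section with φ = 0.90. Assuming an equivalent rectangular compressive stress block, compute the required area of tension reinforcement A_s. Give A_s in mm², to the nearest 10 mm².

A_s ≈ 1560 mm²

M_n = M_u/φ = 321/0.90 = 356.667 kN·m.
With M_n = 0.85 f'_c a b (d − a/2), solve the quadratic for a:
a = d − √(d² − 2M_n/(0.85 f'_c b)) = 570 − √(570² − 2 × 356.667×10⁶/(0.85 × 43.5 × 355)) = 49.85 mm.
A_s = 0.85 f'_c a b / f_y = 0.85 × 43.5 × 49.85 × 355 / 420 = 1557.9 mm².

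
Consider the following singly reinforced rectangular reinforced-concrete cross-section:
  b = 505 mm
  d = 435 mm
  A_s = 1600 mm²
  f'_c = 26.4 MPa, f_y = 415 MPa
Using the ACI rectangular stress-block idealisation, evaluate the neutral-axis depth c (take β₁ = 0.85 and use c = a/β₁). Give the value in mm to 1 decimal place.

c ≈ 68.9 mm

T = A_s f_y = 1600 × 415 = 664000 N = 664 kN.
Setting C = 0.85 f'_c a b equal to T: a = 664000/(0.85 × 26.4 × 505) = 58.594 mm.
With β₁ = 0.85, c = a/β₁ = 58.594/0.85 = 68.9 mm.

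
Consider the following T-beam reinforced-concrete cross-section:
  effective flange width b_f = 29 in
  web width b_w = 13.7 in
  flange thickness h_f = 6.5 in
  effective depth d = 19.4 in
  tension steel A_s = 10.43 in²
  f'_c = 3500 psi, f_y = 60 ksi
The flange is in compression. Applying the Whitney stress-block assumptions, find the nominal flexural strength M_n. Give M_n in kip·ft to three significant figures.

M_n ≈ 820 kip·ft

Tension: T = A_s f_y = 10.43 × 60 = 625.8 kips.
Try a within the flange: a = T/(0.85 f'_c b_f) = 625.8/(0.85 × 3.5 × 29) = 7.254 in.
a = 7.254 > h_f = 6.5 in: the block extends into the web. Split into flange-overhang and web parts.
C_f = 0.85 f'_c (b_f − b_w) h_f = 0.85 × 3.5 × (29 − 13.7) × 6.5 = 295.9 kips.
Remaining web compression depth: a_w = (T − C_f)/(0.85 f'_c b_w) = (625.8 − 295.9)/(0.85 × 3.5 × 13.7) = 8.094 in.
M_n = C_f(d − h_f/2) + (T − C_f)(d − a_w/2) = 295.9 × (19.4 − 3.25) + 329.9 × (19.4 − 4.047) = 4778.8 + 5065.0 = 9843.8 kip·in.
M_n = 9843.8/12 = 820.32 kip·ft.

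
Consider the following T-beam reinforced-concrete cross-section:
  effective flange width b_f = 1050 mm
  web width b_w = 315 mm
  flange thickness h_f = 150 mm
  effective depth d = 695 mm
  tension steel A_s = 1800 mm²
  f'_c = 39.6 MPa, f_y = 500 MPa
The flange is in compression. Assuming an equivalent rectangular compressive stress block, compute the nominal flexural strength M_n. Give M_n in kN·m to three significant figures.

Tension: T = A_s f_y = 1800 × 500 = 900000 N.
Try a within the flange: a = T/(0.85 f'_c b_f) = 900000/(0.85 × 39.6 × 1050) = 25.46 mm.
Since a = 25.46 ≤ h_f = 150 mm, the stress block lies entirely in the flange; analyse as a rectangular beam of width b_f.
M_n = T(d − a/2) = 900000 × (695 − 12.73) = 614.04 × 10⁶ N·mm.
M_n = 614.04 kN·m.

M_n ≈ 614 kN·m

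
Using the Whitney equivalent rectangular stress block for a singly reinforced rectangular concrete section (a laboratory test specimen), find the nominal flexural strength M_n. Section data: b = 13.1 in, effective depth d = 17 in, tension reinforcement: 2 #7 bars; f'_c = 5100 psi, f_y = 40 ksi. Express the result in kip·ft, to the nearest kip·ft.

M_n ≈ 66 kip·ft

A_s = 2 × 0.6 = 1.2 in².
T = A_s f_y = 1.2 × 40 = 48 kips.
a = T/(0.85 f'_c b) = 48/(0.85 × 5.1 × 13.1) = 0.845 in.
M_n = T(d − a/2) = 48 × (17 − 0.4225) = 795.7 kip·in = 795.7/12 = 66.31 kip·ft.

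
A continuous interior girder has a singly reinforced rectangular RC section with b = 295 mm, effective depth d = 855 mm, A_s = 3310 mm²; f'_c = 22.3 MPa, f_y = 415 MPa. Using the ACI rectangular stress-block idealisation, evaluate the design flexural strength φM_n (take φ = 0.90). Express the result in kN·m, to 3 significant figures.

φM_n ≈ 905 kN·m

T = A_s f_y = 3310 × 415 = 1373650 N = 1373.65 kN.
From C = T: a = T/(0.85 f'_c b) = 1373650/(0.85 × 22.3 × 295) = 245.66 mm.
M_n = T(d − a/2) = 1373.65 kN × (855 − 122.83) mm = 1005.75 kN·m.
φM_n = 0.90 × 1005.75 = 905.18 kN·m.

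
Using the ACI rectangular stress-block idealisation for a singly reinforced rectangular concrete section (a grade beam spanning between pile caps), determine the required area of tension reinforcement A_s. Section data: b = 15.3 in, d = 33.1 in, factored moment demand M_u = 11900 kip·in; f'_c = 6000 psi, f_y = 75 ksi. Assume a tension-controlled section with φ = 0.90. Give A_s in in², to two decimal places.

A_s ≈ 5.82 in²

M_n = M_u/φ = 11900/0.90 = 13222.2 kip·in.
From M_n = 0.85 f'_c a b (d − a/2):
a = d − √(d² − 2M_n/(0.85 f'_c b)) = 33.1 − √(33.1² − 2 × 13222.2/(0.85 × 6 × 15.3)) = 5.592 in.
A_s = 0.85 f'_c a b / f_y = 0.85 × 6 × 5.592 × 15.3 / 75 = 5.818 in².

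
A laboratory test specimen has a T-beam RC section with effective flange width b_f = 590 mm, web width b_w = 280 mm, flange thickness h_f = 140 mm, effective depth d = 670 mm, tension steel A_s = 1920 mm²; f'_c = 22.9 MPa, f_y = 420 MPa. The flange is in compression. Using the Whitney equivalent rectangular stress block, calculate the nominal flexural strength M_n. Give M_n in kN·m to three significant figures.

M_n ≈ 512 kN·m

Tension: T = A_s f_y = 1920 × 420 = 806400 N.
Try a within the flange: a = T/(0.85 f'_c b_f) = 806400/(0.85 × 22.9 × 590) = 70.22 mm.
Since a = 70.22 ≤ h_f = 140 mm, the stress block lies entirely in the flange; analyse as a rectangular beam of width b_f.
M_n = T(d − a/2) = 806400 × (670 − 35.11) = 511.98 × 10⁶ N·mm.
M_n = 511.98 kN·m.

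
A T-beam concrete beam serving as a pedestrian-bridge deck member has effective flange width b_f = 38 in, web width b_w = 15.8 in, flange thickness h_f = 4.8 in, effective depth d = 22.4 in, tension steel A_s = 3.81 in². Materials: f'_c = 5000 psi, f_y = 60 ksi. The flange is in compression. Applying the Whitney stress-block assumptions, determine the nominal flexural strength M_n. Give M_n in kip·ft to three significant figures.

M_n ≈ 413 kip·ft

Tension: T = A_s f_y = 3.81 × 60 = 228.6 kips.
Try a within the flange: a = T/(0.85 f'_c b_f) = 228.6/(0.85 × 5 × 38) = 1.415 in.
Since a = 1.415 ≤ h_f = 4.8 in, the stress block lies entirely in the flange; analyse as a rectangular beam of width b_f.
M_n = T(d − a/2) = 228.6 × (22.4 − 0.7075) = 4958.9 kip·in.
M_n = 4958.9/12 = 413.24 kip·ft.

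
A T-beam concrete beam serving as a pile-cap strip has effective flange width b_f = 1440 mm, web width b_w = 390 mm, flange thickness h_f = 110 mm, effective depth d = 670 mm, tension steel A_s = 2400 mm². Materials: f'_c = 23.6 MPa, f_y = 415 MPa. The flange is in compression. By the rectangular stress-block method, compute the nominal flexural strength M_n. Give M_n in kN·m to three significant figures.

Tension: T = A_s f_y = 2400 × 415 = 996000 N.
Try a within the flange: a = T/(0.85 f'_c b_f) = 996000/(0.85 × 23.6 × 1440) = 34.48 mm.
Since a = 34.48 ≤ h_f = 110 mm, the stress block lies entirely in the flange; analyse as a rectangular beam of width b_f.
M_n = T(d − a/2) = 996000 × (670 − 17.24) = 650.15 × 10⁶ N·mm.
M_n = 650.15 kN·m.

M_n ≈ 650 kN·m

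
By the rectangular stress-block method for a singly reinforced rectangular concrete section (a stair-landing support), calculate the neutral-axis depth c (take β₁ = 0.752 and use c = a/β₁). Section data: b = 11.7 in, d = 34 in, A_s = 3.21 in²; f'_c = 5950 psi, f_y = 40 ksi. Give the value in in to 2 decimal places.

T = A_s f_y = 3.21 × 40 = 128.4 kips.
a = T/(0.85 f'_c b) = 128.4/(0.85 × 5.95 × 11.7) = 2.1699 in.
With β₁ = 0.752, c = a/β₁ = 2.1699/0.752 = 2.89 in.

c ≈ 2.89 in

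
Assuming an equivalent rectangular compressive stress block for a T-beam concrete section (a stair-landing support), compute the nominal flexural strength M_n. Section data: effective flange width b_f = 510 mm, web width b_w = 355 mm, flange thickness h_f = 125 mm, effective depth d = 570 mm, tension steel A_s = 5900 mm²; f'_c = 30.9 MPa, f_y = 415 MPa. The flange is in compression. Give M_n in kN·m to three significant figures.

Tension: T = A_s f_y = 5900 × 415 = 2448500 N.
Try a within the flange: a = T/(0.85 f'_c b_f) = 2448500/(0.85 × 30.9 × 510) = 182.79 mm.
a = 182.79 > h_f = 125 mm: the block extends into the web. Split into flange-overhang and web parts.
C_f = 0.85 f'_c (b_f − b_w) h_f = 0.85 × 30.9 × (510 − 355) × 125 = 508884 N.
Remaining web compression depth: a_w = (T − C_f)/(0.85 f'_c b_w) = (2448500 − 508884)/(0.85 × 30.9 × 355) = 208.02 mm.
M_n = C_f(d − h_f/2) + (T − C_f)(d − a_w/2) = 508884 × (570 − 62.5) + 1939616 × (570 − 104.01) = 258.26 + 903.84 = 1162.10 × 10⁶ N·mm.
M_n = 1162.10 kN·m.

M_n ≈ 1160 kN·m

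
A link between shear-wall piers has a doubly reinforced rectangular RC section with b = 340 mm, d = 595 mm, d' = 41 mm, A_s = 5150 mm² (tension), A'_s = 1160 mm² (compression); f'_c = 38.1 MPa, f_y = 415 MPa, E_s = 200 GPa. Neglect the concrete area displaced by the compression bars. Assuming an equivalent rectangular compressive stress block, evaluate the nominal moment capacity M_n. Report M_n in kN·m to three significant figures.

Assume both tension and compression steel yield.
Net tension couple steel: A_s − A'_s = 3990 mm².
a = (A_s − A'_s) f_y / (0.85 f'_c b) = 1655850/(0.85 × 38.1 × 340) = 150.38 mm.
c = a/β₁ = 150.38/0.778 = 193.29 mm; ε'_s = 0.003(c − d')/c = 0.0024 ≥ f_y/E_s = 0.0021, so compression steel does yield.
M_n = (A_s − A'_s) f_y (d − a/2) + A'_s f_y (d − d') = [1655850 × (595 − 75.19) + 481400 × (595 − 41)] × 10⁻⁶ = 860.73 + 266.70 = 1127.43 kN·m.

M_n ≈ 1130 kN·m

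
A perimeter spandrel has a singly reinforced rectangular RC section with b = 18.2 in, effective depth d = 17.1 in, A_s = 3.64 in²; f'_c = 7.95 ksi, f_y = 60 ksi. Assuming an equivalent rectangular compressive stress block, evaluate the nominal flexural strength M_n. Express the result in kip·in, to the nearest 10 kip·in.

T = A_s f_y = 3.64 × 60 = 218.4 kips.
a = T/(0.85 f'_c b) = 218.4/(0.85 × 7.95 × 18.2) = 1.776 in.
M_n = T(d − a/2) = 218.4 × (17.1 − 0.888) = 3540.7 kip·in.

M_n ≈ 3540 kip·in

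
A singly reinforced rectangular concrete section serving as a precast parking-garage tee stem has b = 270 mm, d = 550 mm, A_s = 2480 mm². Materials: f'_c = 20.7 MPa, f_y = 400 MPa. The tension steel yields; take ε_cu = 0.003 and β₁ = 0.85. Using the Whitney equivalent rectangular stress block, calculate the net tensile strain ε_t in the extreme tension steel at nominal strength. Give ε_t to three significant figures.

a = A_s f_y/(0.85 f'_c b) = 208.81 mm.
β₁ = 0.85, so c = a/β₁ = 208.81/0.85 = 245.66 mm.
From the linear strain diagram with ε_cu = 0.003: ε_t = 0.003 (d − c)/c = 0.003 × (550 − 245.66)/245.66 = 0.00372.
ε_t < 0.004 — the section is over-reinforced for flexure under ACI limits.

ε_t ≈ 0.00372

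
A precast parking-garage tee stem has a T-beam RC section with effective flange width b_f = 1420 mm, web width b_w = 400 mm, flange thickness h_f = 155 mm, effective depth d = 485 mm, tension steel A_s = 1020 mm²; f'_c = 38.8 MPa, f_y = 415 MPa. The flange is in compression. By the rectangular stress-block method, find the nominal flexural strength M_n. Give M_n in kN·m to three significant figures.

M_n ≈ 203 kN·m

Tension: T = A_s f_y = 1020 × 415 = 423300 N.
Try a within the flange: a = T/(0.85 f'_c b_f) = 423300/(0.85 × 38.8 × 1420) = 9.04 mm.
Since a = 9.04 ≤ h_f = 155 mm, the stress block lies entirely in the flange; analyse as a rectangular beam of width b_f.
M_n = T(d − a/2) = 423300 × (485 − 4.52) = 203.39 × 10⁶ N·mm.
M_n = 203.39 kN·m.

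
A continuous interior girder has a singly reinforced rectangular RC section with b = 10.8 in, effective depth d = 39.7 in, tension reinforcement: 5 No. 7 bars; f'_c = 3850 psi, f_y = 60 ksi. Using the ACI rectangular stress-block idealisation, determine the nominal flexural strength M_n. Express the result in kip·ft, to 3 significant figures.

A_s = 5 × 0.6 = 3 in².
T = A_s f_y = 3 × 60 = 180 kips.
a = T/(0.85 f'_c b) = 180/(0.85 × 3.85 × 10.8) = 5.093 in.
M_n = T(d − a/2) = 180 × (39.7 − 2.5465) = 6687.6 kip·in = 6687.6/12 = 557.30 kip·ft.

M_n ≈ 557 kip·ft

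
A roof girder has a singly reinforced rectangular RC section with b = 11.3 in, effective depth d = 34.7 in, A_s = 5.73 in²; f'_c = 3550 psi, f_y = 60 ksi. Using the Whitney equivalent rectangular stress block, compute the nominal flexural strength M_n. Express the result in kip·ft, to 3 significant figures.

T = A_s f_y = 5.73 × 60 = 343.8 kips.
a = T/(0.85 f'_c b) = 343.8/(0.85 × 3.55 × 11.3) = 10.083 in.
M_n = T(d − a/2) = 343.8 × (34.7 − 5.0415) = 10196.6 kip·in = 10196.6/12 = 849.72 kip·ft.

M_n ≈ 850 kip·ft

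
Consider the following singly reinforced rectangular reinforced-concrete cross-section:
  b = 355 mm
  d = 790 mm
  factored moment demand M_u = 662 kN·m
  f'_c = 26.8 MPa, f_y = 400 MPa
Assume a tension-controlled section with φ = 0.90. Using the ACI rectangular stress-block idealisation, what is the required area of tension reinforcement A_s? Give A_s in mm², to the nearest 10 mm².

A_s ≈ 2530 mm²

M_n = M_u/φ = 662/0.90 = 735.556 kN·m.
With M_n = 0.85 f'_c a b (d − a/2), solve the quadratic for a:
a = d − √(d² − 2M_n/(0.85 f'_c b)) = 790 − √(790² − 2 × 735.556×10⁶/(0.85 × 26.8 × 355)) = 125.03 mm.
A_s = 0.85 f'_c a b / f_y = 0.85 × 26.8 × 125.03 × 355 / 400 = 2527.8 mm².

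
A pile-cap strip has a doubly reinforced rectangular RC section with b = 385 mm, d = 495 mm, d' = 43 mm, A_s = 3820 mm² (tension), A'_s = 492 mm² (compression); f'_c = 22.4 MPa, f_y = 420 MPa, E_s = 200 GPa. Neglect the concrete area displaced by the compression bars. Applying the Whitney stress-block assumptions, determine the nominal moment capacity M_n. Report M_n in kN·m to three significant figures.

M_n ≈ 652 kN·m

Assume both tension and compression steel yield.
Net tension couple steel: A_s − A'_s = 3328 mm².
a = (A_s − A'_s) f_y / (0.85 f'_c b) = 1397760/(0.85 × 22.4 × 385) = 190.68 mm.
c = a/β₁ = 190.68/0.85 = 224.33 mm; ε'_s = 0.003(c − d')/c = 0.0024 ≥ f_y/E_s = 0.0021, so compression steel does yield.
M_n = (A_s − A'_s) f_y (d − a/2) + A'_s f_y (d − d') = [1397760 × (495 − 95.34) + 206640 × (495 − 43)] × 10⁻⁶ = 558.63 + 93.40 = 652.03 kN·m.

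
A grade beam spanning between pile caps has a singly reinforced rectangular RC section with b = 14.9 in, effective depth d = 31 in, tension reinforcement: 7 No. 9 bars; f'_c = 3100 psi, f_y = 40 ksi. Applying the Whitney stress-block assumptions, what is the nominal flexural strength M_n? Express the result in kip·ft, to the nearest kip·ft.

M_n ≈ 640 kip·ft

A_s = 7 × 1 = 7 in².
T = A_s f_y = 7 × 40 = 280 kips.
a = T/(0.85 f'_c b) = 280/(0.85 × 3.1 × 14.9) = 7.132 in.
M_n = T(d − a/2) = 280 × (31 − 3.566) = 7681.5 kip·in = 7681.5/12 = 640.13 kip·ft.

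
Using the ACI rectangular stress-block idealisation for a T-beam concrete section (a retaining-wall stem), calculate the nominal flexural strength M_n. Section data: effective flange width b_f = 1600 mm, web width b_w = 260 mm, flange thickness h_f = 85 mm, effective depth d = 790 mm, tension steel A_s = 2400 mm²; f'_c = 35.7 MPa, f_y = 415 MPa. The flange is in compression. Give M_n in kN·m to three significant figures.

Tension: T = A_s f_y = 2400 × 415 = 996000 N.
Try a within the flange: a = T/(0.85 f'_c b_f) = 996000/(0.85 × 35.7 × 1600) = 20.51 mm.
Since a = 20.51 ≤ h_f = 85 mm, the stress block lies entirely in the flange; analyse as a rectangular beam of width b_f.
M_n = T(d − a/2) = 996000 × (790 − 10.255) = 776.63 × 10⁶ N·mm.
M_n = 776.63 kN·m.

M_n ≈ 777 kN·m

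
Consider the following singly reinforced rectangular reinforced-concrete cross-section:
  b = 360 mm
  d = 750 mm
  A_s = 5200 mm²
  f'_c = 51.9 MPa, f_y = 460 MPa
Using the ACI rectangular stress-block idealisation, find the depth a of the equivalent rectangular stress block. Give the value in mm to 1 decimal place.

a ≈ 150.6 mm

T = A_s f_y = 5200 × 460 = 2392000 N = 2392 kN.
Setting C = 0.85 f'_c a b equal to T: a = 2392000/(0.85 × 51.9 × 360) = 150.6 mm.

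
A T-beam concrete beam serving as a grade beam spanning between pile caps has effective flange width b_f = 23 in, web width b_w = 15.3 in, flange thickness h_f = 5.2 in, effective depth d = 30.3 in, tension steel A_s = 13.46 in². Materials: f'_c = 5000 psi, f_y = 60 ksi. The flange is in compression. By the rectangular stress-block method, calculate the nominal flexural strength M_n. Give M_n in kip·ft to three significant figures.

Tension: T = A_s f_y = 13.46 × 60 = 807.6 kips.
Try a within the flange: a = T/(0.85 f'_c b_f) = 807.6/(0.85 × 5 × 23) = 8.262 in.
a = 8.262 > h_f = 5.2 in: the block extends into the web. Split into flange-overhang and web parts.
C_f = 0.85 f'_c (b_f − b_w) h_f = 0.85 × 5 × (23 − 15.3) × 5.2 = 170.2 kips.
Remaining web compression depth: a_w = (T − C_f)/(0.85 f'_c b_w) = (807.6 − 170.2)/(0.85 × 5 × 15.3) = 9.802 in.
M_n = C_f(d − h_f/2) + (T − C_f)(d − a_w/2) = 170.2 × (30.3 − 2.6) + 637.4 × (30.3 − 4.901) = 4714.5 + 16189.3 = 20903.8 kip·in.
M_n = 20903.8/12 = 1741.98 kip·ft.

M_n ≈ 1740 kip·ft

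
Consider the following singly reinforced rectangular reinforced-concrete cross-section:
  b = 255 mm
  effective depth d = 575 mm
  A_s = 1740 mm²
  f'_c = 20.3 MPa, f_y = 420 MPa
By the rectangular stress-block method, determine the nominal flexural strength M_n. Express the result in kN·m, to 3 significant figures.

M_n ≈ 360 kN·m

T = A_s f_y = 1740 × 420 = 730800 N = 730.8 kN.
From C = T: a = T/(0.85 f'_c b) = 730800/(0.85 × 20.3 × 255) = 166.09 mm.
M_n = T(d − a/2) = 730.8 kN × (575 − 83.045) mm = 359.52 kN·m.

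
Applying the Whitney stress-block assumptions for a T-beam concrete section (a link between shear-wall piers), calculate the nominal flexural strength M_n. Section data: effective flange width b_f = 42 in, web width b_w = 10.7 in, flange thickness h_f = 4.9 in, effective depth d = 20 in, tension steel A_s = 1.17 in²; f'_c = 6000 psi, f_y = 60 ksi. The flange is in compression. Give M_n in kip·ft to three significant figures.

Tension: T = A_s f_y = 1.17 × 60 = 70.2 kips.
Try a within the flange: a = T/(0.85 f'_c b_f) = 70.2/(0.85 × 6 × 42) = 0.328 in.
Since a = 0.328 ≤ h_f = 4.9 in, the stress block lies entirely in the flange; analyse as a rectangular beam of width b_f.
M_n = T(d − a/2) = 70.2 × (20 − 0.164) = 1392.5 kip·in.
M_n = 1392.5/12 = 116.04 kip·ft.

M_n ≈ 116 kip·ft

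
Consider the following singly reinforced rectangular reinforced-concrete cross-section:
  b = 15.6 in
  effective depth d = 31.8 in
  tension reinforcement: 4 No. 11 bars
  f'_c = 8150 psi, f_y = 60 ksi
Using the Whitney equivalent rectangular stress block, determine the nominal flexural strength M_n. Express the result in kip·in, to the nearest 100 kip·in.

M_n ≈ 11300 kip·in

A_s = 4 × 1.56 = 6.24 in².
T = A_s f_y = 6.24 × 60 = 374.4 kips.
a = T/(0.85 f'_c b) = 374.4/(0.85 × 8.15 × 15.6) = 3.464 in.
M_n = T(d − a/2) = 374.4 × (31.8 − 1.732) = 11257.5 kip·in.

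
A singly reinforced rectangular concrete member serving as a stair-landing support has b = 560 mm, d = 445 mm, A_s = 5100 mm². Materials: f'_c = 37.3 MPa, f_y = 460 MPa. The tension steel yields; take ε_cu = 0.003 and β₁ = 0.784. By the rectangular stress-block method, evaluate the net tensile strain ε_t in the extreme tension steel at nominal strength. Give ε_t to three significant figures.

ε_t ≈ 0.00492

a = A_s f_y/(0.85 f'_c b) = 132.13 mm.
β₁ = 0.784, so c = a/β₁ = 132.13/0.784 = 168.53 mm.
From the linear strain diagram with ε_cu = 0.003: ε_t = 0.003 (d − c)/c = 0.003 × (445 − 168.53)/168.53 = 0.00492.
ε_t is between 0.004 and 0.005 — transition zone.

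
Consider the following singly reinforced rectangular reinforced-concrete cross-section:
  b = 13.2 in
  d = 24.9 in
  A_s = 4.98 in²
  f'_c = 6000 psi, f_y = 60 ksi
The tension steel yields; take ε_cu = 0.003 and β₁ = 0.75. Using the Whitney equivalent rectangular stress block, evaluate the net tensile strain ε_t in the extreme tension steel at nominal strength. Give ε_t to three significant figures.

ε_t ≈ 0.00962

a = A_s f_y/(0.85 f'_c b) = 4.439 in.
β₁ = 0.75, so c = a/β₁ = 4.439/0.75 = 5.919 in.
From the linear strain diagram with ε_cu = 0.003: ε_t = 0.003 (d − c)/c = 0.003 × (24.9 − 5.919)/5.919 = 0.00962.
Since ε_t ≥ 0.005, the section is tension-controlled.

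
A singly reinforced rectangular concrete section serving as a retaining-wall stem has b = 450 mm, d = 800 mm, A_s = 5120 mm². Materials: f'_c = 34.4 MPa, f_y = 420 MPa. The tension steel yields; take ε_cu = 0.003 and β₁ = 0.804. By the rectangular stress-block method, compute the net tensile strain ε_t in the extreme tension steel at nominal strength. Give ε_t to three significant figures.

a = A_s f_y/(0.85 f'_c b) = 163.43 mm.
β₁ = 0.804, so c = a/β₁ = 163.43/0.804 = 203.27 mm.
From the linear strain diagram with ε_cu = 0.003: ε_t = 0.003 (d − c)/c = 0.003 × (800 − 203.27)/203.27 = 0.00881.
Since ε_t ≥ 0.005, the section is tension-controlled.

ε_t ≈ 0.00881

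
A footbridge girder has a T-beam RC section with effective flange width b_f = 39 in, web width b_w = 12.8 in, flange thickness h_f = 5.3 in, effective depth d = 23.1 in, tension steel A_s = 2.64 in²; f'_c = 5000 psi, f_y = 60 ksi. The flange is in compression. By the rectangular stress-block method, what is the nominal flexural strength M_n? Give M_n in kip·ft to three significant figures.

M_n ≈ 299 kip·ft

Tension: T = A_s f_y = 2.64 × 60 = 158.4 kips.
Try a within the flange: a = T/(0.85 f'_c b_f) = 158.4/(0.85 × 5 × 39) = 0.956 in.
Since a = 0.956 ≤ h_f = 5.3 in, the stress block lies entirely in the flange; analyse as a rectangular beam of width b_f.
M_n = T(d − a/2) = 158.4 × (23.1 − 0.478) = 3583.3 kip·in.
M_n = 3583.3/12 = 298.61 kip·ft.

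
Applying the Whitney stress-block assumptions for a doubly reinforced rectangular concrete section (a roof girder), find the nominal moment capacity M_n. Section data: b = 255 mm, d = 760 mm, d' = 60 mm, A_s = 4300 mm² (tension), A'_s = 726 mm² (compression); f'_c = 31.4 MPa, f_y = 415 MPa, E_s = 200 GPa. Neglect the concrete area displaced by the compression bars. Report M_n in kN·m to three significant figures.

Assume both tension and compression steel yield.
Net tension couple steel: A_s − A'_s = 3574 mm².
a = (A_s − A'_s) f_y / (0.85 f'_c b) = 1483210/(0.85 × 31.4 × 255) = 217.93 mm.
c = a/β₁ = 217.93/0.826 = 263.84 mm; ε'_s = 0.003(c − d')/c = 0.0023 ≥ f_y/E_s = 0.0021, so compression steel does yield.
M_n = (A_s − A'_s) f_y (d − a/2) + A'_s f_y (d − d') = [1483210 × (760 − 108.965) + 301290 × (760 − 60)] × 10⁻⁶ = 965.62 + 210.90 = 1176.52 kN·m.

M_n ≈ 1180 kN·m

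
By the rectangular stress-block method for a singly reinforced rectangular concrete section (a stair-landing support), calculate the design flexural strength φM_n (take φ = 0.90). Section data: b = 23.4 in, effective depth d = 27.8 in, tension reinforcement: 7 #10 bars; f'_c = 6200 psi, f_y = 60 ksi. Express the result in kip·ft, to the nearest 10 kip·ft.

φM_n ≈ 1030 kip·ft

A_s = 7 × 1.27 = 8.89 in².
T = A_s f_y = 8.89 × 60 = 533.4 kips.
a = T/(0.85 f'_c b) = 533.4/(0.85 × 6.2 × 23.4) = 4.325 in.
M_n = T(d − a/2) = 533.4 × (27.8 − 2.1625) = 13675.0 kip·in = 13675.0/12 = 1139.58 kip·ft.
φM_n = 0.90 × 1139.58 = 1025.62 kip·ft.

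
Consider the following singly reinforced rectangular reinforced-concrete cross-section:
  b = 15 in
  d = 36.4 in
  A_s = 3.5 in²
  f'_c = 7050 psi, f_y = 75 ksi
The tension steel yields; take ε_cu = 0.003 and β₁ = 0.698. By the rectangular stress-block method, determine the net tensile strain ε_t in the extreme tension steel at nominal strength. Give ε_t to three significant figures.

a = A_s f_y/(0.85 f'_c b) = 2.920 in.
β₁ = 0.698, so c = a/β₁ = 2.920/0.698 = 4.183 in.
From the linear strain diagram with ε_cu = 0.003: ε_t = 0.003 (d − c)/c = 0.003 × (36.4 − 4.183)/4.183 = 0.0231.
Since ε_t ≥ 0.005, the section is tension-controlled.

ε_t ≈ 0.0231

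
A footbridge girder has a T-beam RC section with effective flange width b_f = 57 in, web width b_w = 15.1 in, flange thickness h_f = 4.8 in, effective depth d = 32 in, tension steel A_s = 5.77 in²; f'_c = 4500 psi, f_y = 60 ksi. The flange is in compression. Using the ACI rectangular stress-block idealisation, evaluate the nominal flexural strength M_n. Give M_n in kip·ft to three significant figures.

Tension: T = A_s f_y = 5.77 × 60 = 346.2 kips.
Try a within the flange: a = T/(0.85 f'_c b_f) = 346.2/(0.85 × 4.5 × 57) = 1.588 in.
Since a = 1.588 ≤ h_f = 4.8 in, the stress block lies entirely in the flange; analyse as a rectangular beam of width b_f.
M_n = T(d − a/2) = 346.2 × (32 − 0.794) = 10803.5 kip·in.
M_n = 10803.5/12 = 900.29 kip·ft.

M_n ≈ 900 kip·ft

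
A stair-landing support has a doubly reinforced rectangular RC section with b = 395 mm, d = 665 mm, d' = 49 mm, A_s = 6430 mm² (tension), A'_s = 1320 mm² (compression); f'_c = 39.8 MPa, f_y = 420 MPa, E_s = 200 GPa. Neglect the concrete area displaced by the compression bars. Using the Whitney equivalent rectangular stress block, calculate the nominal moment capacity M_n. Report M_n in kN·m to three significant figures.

Assume both tension and compression steel yield.
Net tension couple steel: A_s − A'_s = 5110 mm².
a = (A_s − A'_s) f_y / (0.85 f'_c b) = 2146200/(0.85 × 39.8 × 395) = 160.61 mm.
c = a/β₁ = 160.61/0.766 = 209.67 mm; ε'_s = 0.003(c − d')/c = 0.0023 ≥ f_y/E_s = 0.0021, so compression steel does yield.
M_n = (A_s − A'_s) f_y (d − a/2) + A'_s f_y (d − d') = [2146200 × (665 − 80.305) + 554400 × (665 − 49)] × 10⁻⁶ = 1254.87 + 341.51 = 1596.38 kN·m.

M_n ≈ 1600 kN·m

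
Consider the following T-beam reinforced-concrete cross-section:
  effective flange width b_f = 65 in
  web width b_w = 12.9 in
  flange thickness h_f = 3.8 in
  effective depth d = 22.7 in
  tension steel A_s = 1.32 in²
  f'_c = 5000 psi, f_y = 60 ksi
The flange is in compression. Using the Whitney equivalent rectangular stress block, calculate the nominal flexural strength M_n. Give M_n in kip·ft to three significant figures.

M_n ≈ 149 kip·ft

Tension: T = A_s f_y = 1.32 × 60 = 79.2 kips.
Try a within the flange: a = T/(0.85 f'_c b_f) = 79.2/(0.85 × 5 × 65) = 0.287 in.
Since a = 0.287 ≤ h_f = 3.8 in, the stress block lies entirely in the flange; analyse as a rectangular beam of width b_f.
M_n = T(d − a/2) = 79.2 × (22.7 − 0.1435) = 1786.5 kip·in.
M_n = 1786.5/12 = 148.88 kip·ft.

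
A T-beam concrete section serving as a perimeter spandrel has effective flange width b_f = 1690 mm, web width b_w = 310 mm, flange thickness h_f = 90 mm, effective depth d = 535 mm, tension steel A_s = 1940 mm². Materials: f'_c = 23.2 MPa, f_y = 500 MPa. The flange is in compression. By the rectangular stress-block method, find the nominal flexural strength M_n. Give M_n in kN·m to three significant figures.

M_n ≈ 505 kN·m

Tension: T = A_s f_y = 1940 × 500 = 970000 N.
Try a within the flange: a = T/(0.85 f'_c b_f) = 970000/(0.85 × 23.2 × 1690) = 29.11 mm.
Since a = 29.11 ≤ h_f = 90 mm, the stress block lies entirely in the flange; analyse as a rectangular beam of width b_f.
M_n = T(d − a/2) = 970000 × (535 − 14.555) = 504.83 × 10⁶ N·mm.
M_n = 504.83 kN·m.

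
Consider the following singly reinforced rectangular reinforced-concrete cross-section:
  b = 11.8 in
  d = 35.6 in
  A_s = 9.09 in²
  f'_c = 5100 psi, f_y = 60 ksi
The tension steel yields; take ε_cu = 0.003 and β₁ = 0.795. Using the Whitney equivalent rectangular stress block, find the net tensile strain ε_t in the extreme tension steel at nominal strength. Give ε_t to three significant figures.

ε_t ≈ 0.00496

a = A_s f_y/(0.85 f'_c b) = 10.662 in.
β₁ = 0.795, so c = a/β₁ = 10.662/0.795 = 13.411 in.
From the linear strain diagram with ε_cu = 0.003: ε_t = 0.003 (d − c)/c = 0.003 × (35.6 − 13.411)/13.411 = 0.00496.
ε_t is between 0.004 and 0.005 — transition zone.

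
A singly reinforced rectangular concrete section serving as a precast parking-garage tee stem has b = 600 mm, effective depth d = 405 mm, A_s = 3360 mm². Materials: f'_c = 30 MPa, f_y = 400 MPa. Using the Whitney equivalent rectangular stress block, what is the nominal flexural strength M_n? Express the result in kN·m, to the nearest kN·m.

T = A_s f_y = 3360 × 400 = 1344000 N = 1344 kN.
From C = T: a = T/(0.85 f'_c b) = 1344000/(0.85 × 30 × 600) = 87.84 mm.
M_n = T(d − a/2) = 1344 kN × (405 − 43.92) mm = 485.29 kN·m.

M_n ≈ 485 kN·m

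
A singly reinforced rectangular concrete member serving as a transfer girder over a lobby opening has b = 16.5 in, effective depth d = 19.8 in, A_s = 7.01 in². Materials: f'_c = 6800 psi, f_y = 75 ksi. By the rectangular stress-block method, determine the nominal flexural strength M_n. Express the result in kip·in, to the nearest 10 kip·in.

M_n ≈ 8960 kip·in

T = A_s f_y = 7.01 × 75 = 525.75 kips.
a = T/(0.85 f'_c b) = 525.75/(0.85 × 6.8 × 16.5) = 5.513 in.
M_n = T(d − a/2) = 525.75 × (19.8 − 2.7565) = 8960.6 kip·in.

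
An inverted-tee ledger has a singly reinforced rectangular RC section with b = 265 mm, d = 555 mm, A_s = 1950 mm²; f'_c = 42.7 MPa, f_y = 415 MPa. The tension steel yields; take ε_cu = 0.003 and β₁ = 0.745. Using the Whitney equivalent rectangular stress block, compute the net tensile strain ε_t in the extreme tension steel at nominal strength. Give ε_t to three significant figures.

a = A_s f_y/(0.85 f'_c b) = 84.14 mm.
β₁ = 0.745, so c = a/β₁ = 84.14/0.745 = 112.94 mm.
From the linear strain diagram with ε_cu = 0.003: ε_t = 0.003 (d − c)/c = 0.003 × (555 − 112.94)/112.94 = 0.0117.
Since ε_t ≥ 0.005, the section is tension-controlled.

ε_t ≈ 0.0117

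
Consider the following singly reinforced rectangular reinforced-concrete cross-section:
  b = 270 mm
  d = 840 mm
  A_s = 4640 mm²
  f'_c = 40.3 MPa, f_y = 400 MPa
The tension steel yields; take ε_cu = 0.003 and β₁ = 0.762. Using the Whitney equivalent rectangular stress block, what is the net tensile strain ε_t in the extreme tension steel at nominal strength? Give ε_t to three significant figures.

ε_t ≈ 0.00657

a = A_s f_y/(0.85 f'_c b) = 200.67 mm.
β₁ = 0.762, so c = a/β₁ = 200.67/0.762 = 263.35 mm.
From the linear strain diagram with ε_cu = 0.003: ε_t = 0.003 (d − c)/c = 0.003 × (840 − 263.35)/263.35 = 0.00657.
Since ε_t ≥ 0.005, the section is tension-controlled.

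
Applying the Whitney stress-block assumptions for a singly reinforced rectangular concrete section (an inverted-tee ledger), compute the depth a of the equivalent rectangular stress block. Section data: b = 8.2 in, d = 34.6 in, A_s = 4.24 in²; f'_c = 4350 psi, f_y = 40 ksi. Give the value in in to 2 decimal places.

a ≈ 5.59 in

T = A_s f_y = 4.24 × 40 = 169.6 kips.
a = T/(0.85 f'_c b) = 169.6/(0.85 × 4.35 × 8.2) = 5.59 in.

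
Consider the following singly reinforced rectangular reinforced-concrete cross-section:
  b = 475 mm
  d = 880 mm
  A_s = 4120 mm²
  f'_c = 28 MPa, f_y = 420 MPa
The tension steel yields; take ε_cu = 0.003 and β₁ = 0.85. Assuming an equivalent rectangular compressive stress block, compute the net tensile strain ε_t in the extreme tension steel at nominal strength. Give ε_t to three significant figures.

ε_t ≈ 0.0117

a = A_s f_y/(0.85 f'_c b) = 153.07 mm.
β₁ = 0.85, so c = a/β₁ = 153.07/0.85 = 180.08 mm.
From the linear strain diagram with ε_cu = 0.003: ε_t = 0.003 (d − c)/c = 0.003 × (880 − 180.08)/180.08 = 0.0117.
Since ε_t ≥ 0.005, the section is tension-controlled.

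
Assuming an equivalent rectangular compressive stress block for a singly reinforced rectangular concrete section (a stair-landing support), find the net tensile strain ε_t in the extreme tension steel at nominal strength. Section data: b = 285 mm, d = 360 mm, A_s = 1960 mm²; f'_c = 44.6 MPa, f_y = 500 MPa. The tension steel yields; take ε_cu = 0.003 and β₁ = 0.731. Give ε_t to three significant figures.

ε_t ≈ 0.00570

a = A_s f_y/(0.85 f'_c b) = 90.70 mm.
β₁ = 0.731, so c = a/β₁ = 90.70/0.731 = 124.08 mm.
From the linear strain diagram with ε_cu = 0.003: ε_t = 0.003 (d − c)/c = 0.003 × (360 − 124.08)/124.08 = 0.00570.
Since ε_t ≥ 0.005, the section is tension-controlled.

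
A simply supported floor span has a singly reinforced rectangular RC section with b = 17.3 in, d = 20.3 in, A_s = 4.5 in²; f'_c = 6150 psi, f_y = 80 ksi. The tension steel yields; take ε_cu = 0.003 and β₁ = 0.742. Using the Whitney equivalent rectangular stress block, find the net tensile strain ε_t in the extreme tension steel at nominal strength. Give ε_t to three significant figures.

a = A_s f_y/(0.85 f'_c b) = 3.981 in.
β₁ = 0.742, so c = a/β₁ = 3.981/0.742 = 5.365 in.
From the linear strain diagram with ε_cu = 0.003: ε_t = 0.003 (d − c)/c = 0.003 × (20.3 − 5.365)/5.365 = 0.00835.
Since ε_t ≥ 0.005, the section is tension-controlled.

ε_t ≈ 0.00835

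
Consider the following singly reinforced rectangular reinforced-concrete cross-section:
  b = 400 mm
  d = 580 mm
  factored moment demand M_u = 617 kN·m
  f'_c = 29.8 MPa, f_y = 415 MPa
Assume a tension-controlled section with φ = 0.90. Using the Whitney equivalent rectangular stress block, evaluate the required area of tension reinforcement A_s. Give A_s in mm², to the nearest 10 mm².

M_n = M_u/φ = 617/0.90 = 685.556 kN·m.
With M_n = 0.85 f'_c a b (d − a/2), solve the quadratic for a:
a = d − √(d² − 2M_n/(0.85 f'_c b)) = 580 − √(580² − 2 × 685.556×10⁶/(0.85 × 29.8 × 400)) = 131.59 mm.
A_s = 0.85 f'_c a b / f_y = 0.85 × 29.8 × 131.59 × 400 / 415 = 3212.7 mm².

A_s ≈ 3210 mm²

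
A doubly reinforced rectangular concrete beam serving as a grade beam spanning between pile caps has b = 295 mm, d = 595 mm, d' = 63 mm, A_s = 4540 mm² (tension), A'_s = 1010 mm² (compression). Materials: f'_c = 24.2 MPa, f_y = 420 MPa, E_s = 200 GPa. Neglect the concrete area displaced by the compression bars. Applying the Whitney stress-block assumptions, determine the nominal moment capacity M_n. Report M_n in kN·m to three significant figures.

M_n ≈ 927 kN·m

Assume both tension and compression steel yield.
Net tension couple steel: A_s − A'_s = 3530 mm².
a = (A_s − A'_s) f_y / (0.85 f'_c b) = 1482600/(0.85 × 24.2 × 295) = 244.32 mm.
c = a/β₁ = 244.32/0.85 = 287.44 mm; ε'_s = 0.003(c − d')/c = 0.0023 ≥ f_y/E_s = 0.0021, so compression steel does yield.
M_n = (A_s − A'_s) f_y (d − a/2) + A'_s f_y (d − d') = [1482600 × (595 − 122.16) + 424200 × (595 − 63)] × 10⁻⁶ = 701.03 + 225.67 = 926.70 kN·m.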